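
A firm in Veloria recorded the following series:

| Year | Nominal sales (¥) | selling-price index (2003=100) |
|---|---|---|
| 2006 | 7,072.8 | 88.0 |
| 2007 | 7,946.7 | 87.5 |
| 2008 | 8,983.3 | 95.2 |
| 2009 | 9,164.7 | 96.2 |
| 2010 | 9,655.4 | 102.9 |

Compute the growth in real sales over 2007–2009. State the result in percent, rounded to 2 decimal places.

4.90%

Real sales 2007 = 7946.7/0.875 = 9081.94.
Real sales 2009 = 9164.7/0.962 = 9526.72.
Change = 9526.72/9081.94 − 1 = 0.0490.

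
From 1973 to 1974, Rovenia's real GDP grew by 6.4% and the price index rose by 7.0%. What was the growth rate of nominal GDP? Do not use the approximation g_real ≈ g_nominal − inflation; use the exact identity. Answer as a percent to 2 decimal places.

13.85%

(1 + g_nom) = (1 + g_real)(1 + π) = 1.0640 × 1.0700 = 1.13848.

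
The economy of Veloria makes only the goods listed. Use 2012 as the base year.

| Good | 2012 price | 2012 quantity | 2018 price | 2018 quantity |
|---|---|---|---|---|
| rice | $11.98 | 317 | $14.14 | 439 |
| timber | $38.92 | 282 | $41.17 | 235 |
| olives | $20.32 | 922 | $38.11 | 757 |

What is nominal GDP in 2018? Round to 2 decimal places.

Nominal GDP 2018 = Σ (p_2018 × q_2018) = 14.14·439 + 41.17·235 + 38.11·757 = 44731.68.

$44731.68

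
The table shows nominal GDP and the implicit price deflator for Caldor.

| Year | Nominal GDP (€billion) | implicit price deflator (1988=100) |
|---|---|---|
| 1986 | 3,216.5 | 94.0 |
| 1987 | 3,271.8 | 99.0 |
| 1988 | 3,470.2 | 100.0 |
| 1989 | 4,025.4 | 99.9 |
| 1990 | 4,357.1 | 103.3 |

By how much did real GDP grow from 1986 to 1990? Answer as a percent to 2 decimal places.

Real GDP 1986 = 3216.5/0.940 = 3421.81.
Real GDP 1990 = 4357.1/1.033 = 4217.91.
Change = 4217.91/3421.81 − 1 = 0.2327.

23.27%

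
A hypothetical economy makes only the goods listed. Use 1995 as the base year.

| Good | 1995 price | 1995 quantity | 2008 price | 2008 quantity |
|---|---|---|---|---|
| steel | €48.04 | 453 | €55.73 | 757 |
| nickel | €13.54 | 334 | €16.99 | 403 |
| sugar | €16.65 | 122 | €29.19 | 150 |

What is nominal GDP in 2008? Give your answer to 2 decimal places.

€53413.08

Nominal GDP 2008 = Σ (p_2008 × q_2008) = 55.73·757 + 16.99·403 + 29.19·150 = 53413.08.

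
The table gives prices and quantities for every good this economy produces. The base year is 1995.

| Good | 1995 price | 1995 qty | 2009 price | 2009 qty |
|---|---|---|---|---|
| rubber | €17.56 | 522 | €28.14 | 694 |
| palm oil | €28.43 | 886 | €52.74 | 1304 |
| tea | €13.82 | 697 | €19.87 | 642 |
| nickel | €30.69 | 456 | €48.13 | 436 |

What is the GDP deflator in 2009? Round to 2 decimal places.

Nominal GDP 2009 = 28.14·694 + 52.74·1304 + 19.87·642 + 48.13·436 = 122043.34.
Real GDP 2009 (at 1995 prices) = 17.56·694 + 28.43·1304 + 13.82·642 + 30.69·436 = 71512.64.
Deflator = Nominal/Real × 100 = 122043.34/71512.64 × 100 = 170.660.

170.66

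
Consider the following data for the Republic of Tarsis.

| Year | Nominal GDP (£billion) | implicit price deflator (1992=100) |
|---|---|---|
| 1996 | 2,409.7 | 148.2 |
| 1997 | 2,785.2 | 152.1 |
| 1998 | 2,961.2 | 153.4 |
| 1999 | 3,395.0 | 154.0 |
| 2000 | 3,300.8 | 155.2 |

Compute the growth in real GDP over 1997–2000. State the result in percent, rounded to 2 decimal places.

16.14%

Real GDP 1997 = 2785.2/1.521 = 1831.16.
Real GDP 2000 = 3300.8/1.552 = 2126.80.
Change = 2126.80/1831.16 − 1 = 0.1614.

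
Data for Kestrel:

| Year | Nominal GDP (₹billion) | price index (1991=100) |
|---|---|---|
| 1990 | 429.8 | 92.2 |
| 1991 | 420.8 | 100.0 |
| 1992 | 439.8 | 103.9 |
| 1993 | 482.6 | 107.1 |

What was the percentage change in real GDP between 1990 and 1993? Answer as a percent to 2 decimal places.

Real GDP 1990 = 429.8/0.922 = 466.16.
Real GDP 1993 = 482.6/1.071 = 450.61.
Change = 450.61/466.16 − 1 = -0.0334.

-3.34%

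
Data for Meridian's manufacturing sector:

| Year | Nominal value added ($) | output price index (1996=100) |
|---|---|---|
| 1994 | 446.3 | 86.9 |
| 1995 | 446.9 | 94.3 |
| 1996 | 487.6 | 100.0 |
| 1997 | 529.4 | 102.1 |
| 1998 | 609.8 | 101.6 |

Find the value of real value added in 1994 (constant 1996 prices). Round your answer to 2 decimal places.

$513.58

Real value added 1994 = 446.3 / 0.869 = 513.58.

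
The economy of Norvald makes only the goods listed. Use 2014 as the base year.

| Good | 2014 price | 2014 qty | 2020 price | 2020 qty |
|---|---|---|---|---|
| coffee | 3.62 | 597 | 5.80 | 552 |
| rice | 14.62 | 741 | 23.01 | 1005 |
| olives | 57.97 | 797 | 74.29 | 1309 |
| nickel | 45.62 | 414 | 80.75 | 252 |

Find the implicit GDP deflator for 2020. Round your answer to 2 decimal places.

138.29

Nominal GDP 2020 = 5.80·552 + 23.01·1005 + 74.29·1309 + 80.75·252 = 143921.26.
Real GDP 2020 (at 2014 prices) = 3.62·552 + 14.62·1005 + 57.97·1309 + 45.62·252 = 104070.31.
Deflator = Nominal/Real × 100 = 143921.26/104070.31 × 100 = 138.292.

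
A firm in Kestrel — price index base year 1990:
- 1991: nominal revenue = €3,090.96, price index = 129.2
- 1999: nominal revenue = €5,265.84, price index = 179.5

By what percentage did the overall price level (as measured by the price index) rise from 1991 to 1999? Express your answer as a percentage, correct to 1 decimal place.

Price-level change = 179.5 / 129.2 − 1 = 0.3893.

38.9%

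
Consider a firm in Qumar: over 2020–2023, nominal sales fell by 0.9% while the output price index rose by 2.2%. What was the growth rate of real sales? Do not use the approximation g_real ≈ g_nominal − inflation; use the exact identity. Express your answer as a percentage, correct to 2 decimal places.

-3.03%

(1 + g_nom) = (1 + g_real)(1 + π), so g_real = 0.9910 / 1.0220 − 1 = -0.03033.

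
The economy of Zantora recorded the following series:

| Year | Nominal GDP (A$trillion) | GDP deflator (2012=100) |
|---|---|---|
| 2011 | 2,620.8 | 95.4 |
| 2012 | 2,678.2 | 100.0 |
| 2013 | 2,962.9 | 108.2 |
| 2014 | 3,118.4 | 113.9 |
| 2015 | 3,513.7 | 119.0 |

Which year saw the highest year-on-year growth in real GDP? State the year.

2012: real = 2678.2/1.000 = 2678.20; growth vs 2011 (2747.17) = -2.51%.
2013: real = 2962.9/1.082 = 2738.35; growth vs 2012 (2678.20) = 2.25%.
2014: real = 3118.4/1.139 = 2737.84; growth vs 2013 (2738.35) = -0.02%.
2015: real = 3513.7/1.190 = 2952.69; growth vs 2014 (2737.84) = 7.85%.

2015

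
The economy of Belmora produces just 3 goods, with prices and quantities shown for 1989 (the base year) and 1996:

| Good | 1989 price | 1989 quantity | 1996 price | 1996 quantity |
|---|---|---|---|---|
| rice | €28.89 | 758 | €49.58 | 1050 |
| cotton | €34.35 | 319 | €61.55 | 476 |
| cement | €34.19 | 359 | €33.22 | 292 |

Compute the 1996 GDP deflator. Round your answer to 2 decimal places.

Nominal GDP 1996 = 49.58·1050 + 61.55·476 + 33.22·292 = 91057.04.
Real GDP 1996 (at 1989 prices) = 28.89·1050 + 34.35·476 + 34.19·292 = 56668.58.
Deflator = Nominal/Real × 100 = 91057.04/56668.58 × 100 = 160.683.

160.68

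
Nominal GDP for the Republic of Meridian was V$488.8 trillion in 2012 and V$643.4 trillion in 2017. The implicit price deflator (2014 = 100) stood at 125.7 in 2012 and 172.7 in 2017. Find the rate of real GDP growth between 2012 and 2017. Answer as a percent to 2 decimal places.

Deflate each year: 2012 → 488.8/1.257 = 388.86; 2017 → 643.4/1.727 = 372.55.
So real GDP changed by 372.55/388.86 − 1 = -0.0419, i.e. -4.19%.

-4.19%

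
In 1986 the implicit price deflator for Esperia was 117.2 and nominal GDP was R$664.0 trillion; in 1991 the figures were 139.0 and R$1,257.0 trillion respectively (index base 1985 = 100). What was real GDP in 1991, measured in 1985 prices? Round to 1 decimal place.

R$904.3 trillion

Real GDP = Nominal / (implicit price deflator/100) = 1257.0 / 1.390 = 904.32.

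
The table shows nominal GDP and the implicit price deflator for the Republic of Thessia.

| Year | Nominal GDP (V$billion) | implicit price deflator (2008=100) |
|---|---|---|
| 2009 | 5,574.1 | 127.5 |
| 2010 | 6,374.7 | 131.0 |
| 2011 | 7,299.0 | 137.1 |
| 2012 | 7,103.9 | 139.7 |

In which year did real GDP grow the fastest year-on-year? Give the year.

2010

2010: real = 6374.7/1.310 = 4866.18; growth vs 2009 (4371.84) = 11.31%.
2011: real = 7299.0/1.371 = 5323.85; growth vs 2010 (4866.18) = 9.41%.
2012: real = 7103.9/1.397 = 5085.11; growth vs 2011 (5323.85) = -4.48%.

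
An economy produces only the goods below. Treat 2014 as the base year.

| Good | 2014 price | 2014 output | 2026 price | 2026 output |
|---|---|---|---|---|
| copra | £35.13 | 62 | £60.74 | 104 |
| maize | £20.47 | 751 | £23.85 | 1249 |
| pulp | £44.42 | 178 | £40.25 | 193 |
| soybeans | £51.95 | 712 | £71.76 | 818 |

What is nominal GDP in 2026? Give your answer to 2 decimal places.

Nominal GDP 2026 = Σ (p_2026 × q_2026) = 60.74·104 + 23.85·1249 + 40.25·193 + 71.76·818 = 102573.54.

£102573.54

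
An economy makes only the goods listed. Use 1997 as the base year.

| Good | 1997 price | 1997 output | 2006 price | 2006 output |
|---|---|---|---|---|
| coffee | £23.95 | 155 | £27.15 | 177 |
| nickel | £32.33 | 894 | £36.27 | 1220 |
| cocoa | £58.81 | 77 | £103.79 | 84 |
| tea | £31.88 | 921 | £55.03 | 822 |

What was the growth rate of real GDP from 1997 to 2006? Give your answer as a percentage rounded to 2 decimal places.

12.51%

Real GDP 1997 = Nominal GDP 1997 = 23.95·155 + 32.33·894 + 58.81·77 + 31.88·921 = 66505.12.
Real GDP 2006 (at 1997 prices) = 23.95·177 + 32.33·1220 + 58.81·84 + 31.88·822 = 74827.15.
Real growth = 74827.15/66505.12 − 1 = 0.1251.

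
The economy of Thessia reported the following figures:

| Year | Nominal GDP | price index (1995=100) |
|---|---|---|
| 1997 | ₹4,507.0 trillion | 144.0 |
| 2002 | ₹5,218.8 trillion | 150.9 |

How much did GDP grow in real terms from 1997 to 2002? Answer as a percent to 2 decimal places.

Deflate each year: 1997 → 4507.0/1.440 = 3129.86; 2002 → 5218.8/1.509 = 3458.45.
So real GDP changed by 3458.45/3129.86 − 1 = 0.1050, i.e. 10.50%.

10.50%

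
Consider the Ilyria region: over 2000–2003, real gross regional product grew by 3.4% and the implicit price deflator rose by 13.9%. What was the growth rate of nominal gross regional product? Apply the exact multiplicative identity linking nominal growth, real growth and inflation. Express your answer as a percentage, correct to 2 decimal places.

17.77%

(1 + g_nom) = (1 + g_real)(1 + π) = 1.0340 × 1.1390 = 1.17773.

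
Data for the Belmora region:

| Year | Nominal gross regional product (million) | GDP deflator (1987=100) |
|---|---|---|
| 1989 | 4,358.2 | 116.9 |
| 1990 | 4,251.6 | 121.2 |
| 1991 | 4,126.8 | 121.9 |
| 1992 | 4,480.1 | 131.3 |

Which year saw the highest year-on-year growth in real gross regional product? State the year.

1990: real = 4251.6/1.212 = 3507.92; growth vs 1989 (3728.14) = -5.91%.
1991: real = 4126.8/1.219 = 3385.40; growth vs 1990 (3507.92) = -3.49%.
1992: real = 4480.1/1.313 = 3412.11; growth vs 1991 (3385.40) = 0.79%.

1992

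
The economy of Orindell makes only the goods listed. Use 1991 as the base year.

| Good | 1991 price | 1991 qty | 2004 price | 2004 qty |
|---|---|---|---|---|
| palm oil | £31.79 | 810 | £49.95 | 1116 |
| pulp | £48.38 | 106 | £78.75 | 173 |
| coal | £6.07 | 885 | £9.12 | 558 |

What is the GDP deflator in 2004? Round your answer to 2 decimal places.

Nominal GDP 2004 = 49.95·1116 + 78.75·173 + 9.12·558 = 74456.91.
Real GDP 2004 (at 1991 prices) = 31.79·1116 + 48.38·173 + 6.07·558 = 47234.44.
Deflator = Nominal/Real × 100 = 74456.91/47234.44 × 100 = 157.633.

157.63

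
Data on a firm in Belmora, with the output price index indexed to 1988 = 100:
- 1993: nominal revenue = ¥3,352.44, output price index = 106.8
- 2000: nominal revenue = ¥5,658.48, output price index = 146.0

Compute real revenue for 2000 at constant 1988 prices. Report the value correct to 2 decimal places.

¥3,875.67

Real revenue = Nominal / (output price index/100) = 5658.48 / 1.460 = 3875.67.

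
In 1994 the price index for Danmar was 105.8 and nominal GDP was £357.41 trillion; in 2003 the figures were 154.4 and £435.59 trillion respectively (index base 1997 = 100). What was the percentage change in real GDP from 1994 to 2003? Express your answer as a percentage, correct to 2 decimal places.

-16.49%

Deflate each year: 1994 → 357.41/1.058 = 337.82; 2003 → 435.59/1.544 = 282.12.
So real GDP changed by 282.12/337.82 − 1 = -0.1649, i.e. -16.49%.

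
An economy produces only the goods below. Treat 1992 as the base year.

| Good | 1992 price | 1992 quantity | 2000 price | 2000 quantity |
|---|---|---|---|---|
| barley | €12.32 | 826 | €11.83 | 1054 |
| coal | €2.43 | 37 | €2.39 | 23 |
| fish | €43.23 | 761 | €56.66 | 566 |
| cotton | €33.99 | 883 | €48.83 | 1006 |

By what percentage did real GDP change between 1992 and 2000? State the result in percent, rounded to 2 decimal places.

Real GDP 1992 = Nominal GDP 1992 = 12.32·826 + 2.43·37 + 43.23·761 + 33.99·883 = 73177.43.
Real GDP 2000 (at 1992 prices) = 12.32·1054 + 2.43·23 + 43.23·566 + 33.99·1006 = 71703.29.
Real growth = 71703.29/73177.43 − 1 = -0.0201.

-2.01%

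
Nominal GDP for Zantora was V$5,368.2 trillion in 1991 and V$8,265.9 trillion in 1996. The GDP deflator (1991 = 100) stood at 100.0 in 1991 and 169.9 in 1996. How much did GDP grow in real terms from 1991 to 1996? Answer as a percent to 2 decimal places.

Deflate each year: 1991 → 5368.2/1.000 = 5368.20; 1996 → 8265.9/1.699 = 4865.16.
So real GDP changed by 4865.16/5368.20 − 1 = -0.0937, i.e. -9.37%.

-9.37%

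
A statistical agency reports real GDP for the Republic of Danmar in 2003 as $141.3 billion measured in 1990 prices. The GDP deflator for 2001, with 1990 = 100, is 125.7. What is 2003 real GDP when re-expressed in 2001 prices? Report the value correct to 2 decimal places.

$177.61 billion

Real GDP in 2001 prices = Real GDP in 1990 prices × (P_2001/P_1990) = 141.3 × 1.257 = 177.61.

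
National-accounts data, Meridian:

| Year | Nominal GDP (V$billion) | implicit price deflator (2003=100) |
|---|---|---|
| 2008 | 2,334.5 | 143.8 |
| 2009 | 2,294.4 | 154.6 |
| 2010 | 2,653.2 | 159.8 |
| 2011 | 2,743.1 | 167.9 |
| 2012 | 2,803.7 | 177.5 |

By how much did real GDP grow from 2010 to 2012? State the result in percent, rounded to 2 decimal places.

Real GDP 2010 = 2653.2/1.598 = 1660.33.
Real GDP 2012 = 2803.7/1.775 = 1579.55.
Change = 1579.55/1660.33 − 1 = -0.0487.

-4.87%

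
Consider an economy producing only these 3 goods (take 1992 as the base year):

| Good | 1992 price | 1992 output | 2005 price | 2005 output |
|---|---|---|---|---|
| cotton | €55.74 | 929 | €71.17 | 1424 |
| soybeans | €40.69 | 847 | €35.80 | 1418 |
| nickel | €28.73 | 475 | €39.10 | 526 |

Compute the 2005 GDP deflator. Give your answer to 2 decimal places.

Nominal GDP 2005 = 71.17·1424 + 35.80·1418 + 39.10·526 = 172677.08.
Real GDP 2005 (at 1992 prices) = 55.74·1424 + 40.69·1418 + 28.73·526 = 152184.16.
Deflator = Nominal/Real × 100 = 172677.08/152184.16 × 100 = 113.466.

113.47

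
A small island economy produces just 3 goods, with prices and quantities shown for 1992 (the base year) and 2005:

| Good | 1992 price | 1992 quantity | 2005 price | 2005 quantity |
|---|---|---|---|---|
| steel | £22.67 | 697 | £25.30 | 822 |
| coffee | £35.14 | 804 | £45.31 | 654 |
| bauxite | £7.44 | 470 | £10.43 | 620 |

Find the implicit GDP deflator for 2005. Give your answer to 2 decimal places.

Nominal GDP 2005 = 25.30·822 + 45.31·654 + 10.43·620 = 56895.94.
Real GDP 2005 (at 1992 prices) = 22.67·822 + 35.14·654 + 7.44·620 = 46229.10.
Deflator = Nominal/Real × 100 = 56895.94/46229.10 × 100 = 123.074.

123.07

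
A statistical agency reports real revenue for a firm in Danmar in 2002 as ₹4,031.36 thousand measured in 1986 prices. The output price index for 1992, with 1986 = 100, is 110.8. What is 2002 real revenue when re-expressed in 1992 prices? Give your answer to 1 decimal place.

₹4,466.7 thousand

Real revenue in 1992 prices = Real revenue in 1986 prices × (P_1992/P_1986) = 4031.36 × 1.108 = 4466.75.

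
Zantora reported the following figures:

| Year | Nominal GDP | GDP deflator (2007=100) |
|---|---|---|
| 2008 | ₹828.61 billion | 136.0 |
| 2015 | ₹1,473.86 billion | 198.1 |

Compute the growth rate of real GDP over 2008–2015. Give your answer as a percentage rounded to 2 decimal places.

Real GDP 2008 = 828.61 / 1.360 = 609.27.
Real GDP 2015 = 1473.86 / 1.981 = 744.00.
Real growth = 744.00 / 609.27 − 1 = 0.2211.

22.11%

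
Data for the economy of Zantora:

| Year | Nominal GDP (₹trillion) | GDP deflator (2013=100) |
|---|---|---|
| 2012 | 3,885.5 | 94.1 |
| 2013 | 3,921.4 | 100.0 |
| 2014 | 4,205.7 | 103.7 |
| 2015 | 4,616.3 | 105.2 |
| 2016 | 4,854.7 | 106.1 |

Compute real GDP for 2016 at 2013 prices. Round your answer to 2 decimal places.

Real GDP 2016 = 4854.7 / 1.061 = 4575.59.

₹4,575.59 trillion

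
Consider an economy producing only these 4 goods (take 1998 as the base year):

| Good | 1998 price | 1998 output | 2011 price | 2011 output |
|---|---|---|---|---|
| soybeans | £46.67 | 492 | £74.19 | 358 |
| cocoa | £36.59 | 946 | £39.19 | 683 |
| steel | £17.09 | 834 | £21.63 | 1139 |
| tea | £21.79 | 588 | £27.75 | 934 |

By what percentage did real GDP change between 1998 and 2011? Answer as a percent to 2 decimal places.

-3.69%

Real GDP 1998 = Nominal GDP 1998 = 46.67·492 + 36.59·946 + 17.09·834 + 21.79·588 = 84641.36.
Real GDP 2011 (at 1998 prices) = 46.67·358 + 36.59·683 + 17.09·1139 + 21.79·934 = 81516.20.
Real growth = 81516.20/84641.36 − 1 = -0.0369.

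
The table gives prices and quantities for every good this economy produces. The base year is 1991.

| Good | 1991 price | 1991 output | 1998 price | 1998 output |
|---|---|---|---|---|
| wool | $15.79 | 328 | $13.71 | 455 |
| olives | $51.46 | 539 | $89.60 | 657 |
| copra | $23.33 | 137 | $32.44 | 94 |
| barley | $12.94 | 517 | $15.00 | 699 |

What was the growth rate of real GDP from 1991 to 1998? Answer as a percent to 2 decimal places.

Real GDP 1991 = Nominal GDP 1991 = 15.79·328 + 51.46·539 + 23.33·137 + 12.94·517 = 42802.25.
Real GDP 1998 (at 1991 prices) = 15.79·455 + 51.46·657 + 23.33·94 + 12.94·699 = 52231.75.
Real growth = 52231.75/42802.25 − 1 = 0.2203.

22.03%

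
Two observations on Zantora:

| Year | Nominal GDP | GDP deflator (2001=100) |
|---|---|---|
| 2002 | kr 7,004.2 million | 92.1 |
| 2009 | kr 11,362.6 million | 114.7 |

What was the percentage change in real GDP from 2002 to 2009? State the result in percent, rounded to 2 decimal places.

Deflate each year: 2002 → 7004.2/0.921 = 7604.99; 2009 → 11362.6/1.147 = 9906.36.
So real GDP changed by 9906.36/7604.99 − 1 = 0.3026, i.e. 30.26%.

30.26%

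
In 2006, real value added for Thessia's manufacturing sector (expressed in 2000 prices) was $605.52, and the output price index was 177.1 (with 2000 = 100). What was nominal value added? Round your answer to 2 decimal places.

$1,072.38

Nominal value added = Real × (output price index/100) = 605.52 × 1.771 = 1072.38.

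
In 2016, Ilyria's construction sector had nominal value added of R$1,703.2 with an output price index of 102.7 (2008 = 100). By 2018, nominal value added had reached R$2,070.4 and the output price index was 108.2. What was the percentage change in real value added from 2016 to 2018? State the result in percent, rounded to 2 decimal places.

15.38%

Deflate each year: 2016 → 1703.2/1.027 = 1658.42; 2018 → 2070.4/1.082 = 1913.49.
So real value added changed by 1913.49/1658.42 − 1 = 0.1538, i.e. 15.38%.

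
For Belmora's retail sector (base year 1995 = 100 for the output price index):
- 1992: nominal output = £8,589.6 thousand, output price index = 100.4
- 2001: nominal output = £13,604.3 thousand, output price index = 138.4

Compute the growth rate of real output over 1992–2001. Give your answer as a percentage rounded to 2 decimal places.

Deflate each year: 1992 → 8589.6/1.004 = 8555.38; 2001 → 13604.3/1.384 = 9829.70.
So real output changed by 9829.70/8555.38 − 1 = 0.1489, i.e. 14.89%.

14.89%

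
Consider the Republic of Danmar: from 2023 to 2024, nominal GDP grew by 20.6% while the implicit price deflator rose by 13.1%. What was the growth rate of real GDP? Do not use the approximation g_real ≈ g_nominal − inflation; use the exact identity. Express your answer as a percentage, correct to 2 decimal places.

6.63%

(1 + g_nom) = (1 + g_real)(1 + π), so g_real = 1.2060 / 1.1310 − 1 = 0.06631.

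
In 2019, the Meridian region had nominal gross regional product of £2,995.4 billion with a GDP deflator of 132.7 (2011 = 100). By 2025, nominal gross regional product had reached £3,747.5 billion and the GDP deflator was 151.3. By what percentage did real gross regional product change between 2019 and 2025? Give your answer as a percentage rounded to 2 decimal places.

9.73%

Real gross regional product 2019 = 2995.4 / 1.327 = 2257.27.
Real gross regional product 2025 = 3747.5 / 1.513 = 2476.87.
Real growth = 2476.87 / 2257.27 − 1 = 0.0973.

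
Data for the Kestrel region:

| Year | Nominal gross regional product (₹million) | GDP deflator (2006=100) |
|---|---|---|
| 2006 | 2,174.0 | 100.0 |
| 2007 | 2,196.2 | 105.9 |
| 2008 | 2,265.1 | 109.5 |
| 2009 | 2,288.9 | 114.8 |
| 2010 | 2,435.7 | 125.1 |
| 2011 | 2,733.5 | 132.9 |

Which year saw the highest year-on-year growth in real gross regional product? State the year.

2007: real = 2196.2/1.059 = 2073.84; growth vs 2006 (2174.00) = -4.61%.
2008: real = 2265.1/1.095 = 2068.58; growth vs 2007 (2073.84) = -0.25%.
2009: real = 2288.9/1.148 = 1993.82; growth vs 2008 (2068.58) = -3.61%.
2010: real = 2435.7/1.251 = 1947.00; growth vs 2009 (1993.82) = -2.35%.
2011: real = 2733.5/1.329 = 2056.81; growth vs 2010 (1947.00) = 5.64%.

2011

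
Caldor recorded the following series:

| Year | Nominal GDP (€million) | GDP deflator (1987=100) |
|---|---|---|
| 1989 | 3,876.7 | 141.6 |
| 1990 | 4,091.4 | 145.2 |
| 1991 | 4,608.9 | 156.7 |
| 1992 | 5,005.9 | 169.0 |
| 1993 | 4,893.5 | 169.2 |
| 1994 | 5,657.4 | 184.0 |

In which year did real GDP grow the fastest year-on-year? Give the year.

1990: real = 4091.4/1.452 = 2817.77; growth vs 1989 (2737.78) = 2.92%.
1991: real = 4608.9/1.567 = 2941.23; growth vs 1990 (2817.77) = 4.38%.
1992: real = 5005.9/1.690 = 2962.07; growth vs 1991 (2941.23) = 0.71%.
1993: real = 4893.5/1.692 = 2892.14; growth vs 1992 (2962.07) = -2.36%.
1994: real = 5657.4/1.840 = 3074.67; growth vs 1993 (2892.14) = 6.31%.

1994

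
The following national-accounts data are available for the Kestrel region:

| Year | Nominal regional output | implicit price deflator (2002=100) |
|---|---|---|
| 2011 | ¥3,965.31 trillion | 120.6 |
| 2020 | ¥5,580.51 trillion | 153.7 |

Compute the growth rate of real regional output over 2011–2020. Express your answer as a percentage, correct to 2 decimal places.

Real regional output 2011 = 3965.31 / 1.206 = 3287.99.
Real regional output 2020 = 5580.51 / 1.537 = 3630.78.
Real growth = 3630.78 / 3287.99 − 1 = 0.1043.

10.43%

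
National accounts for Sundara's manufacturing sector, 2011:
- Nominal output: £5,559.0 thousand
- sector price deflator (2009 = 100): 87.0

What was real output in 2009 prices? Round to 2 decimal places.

Real output = Nominal / (sector price deflator/100) = 5559.0 / 0.870 = 6389.66.

£6,389.66 thousand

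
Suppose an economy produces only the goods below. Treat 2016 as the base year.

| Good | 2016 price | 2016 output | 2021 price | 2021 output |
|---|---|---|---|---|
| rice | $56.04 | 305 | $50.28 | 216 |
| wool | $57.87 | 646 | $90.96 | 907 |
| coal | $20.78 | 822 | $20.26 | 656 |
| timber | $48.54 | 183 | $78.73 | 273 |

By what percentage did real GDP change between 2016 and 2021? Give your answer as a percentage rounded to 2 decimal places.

Real GDP 2016 = Nominal GDP 2016 = 56.04·305 + 57.87·646 + 20.78·822 + 48.54·183 = 80440.20.
Real GDP 2021 (at 2016 prices) = 56.04·216 + 57.87·907 + 20.78·656 + 48.54·273 = 91475.83.
Real growth = 91475.83/80440.20 − 1 = 0.1372.

13.72%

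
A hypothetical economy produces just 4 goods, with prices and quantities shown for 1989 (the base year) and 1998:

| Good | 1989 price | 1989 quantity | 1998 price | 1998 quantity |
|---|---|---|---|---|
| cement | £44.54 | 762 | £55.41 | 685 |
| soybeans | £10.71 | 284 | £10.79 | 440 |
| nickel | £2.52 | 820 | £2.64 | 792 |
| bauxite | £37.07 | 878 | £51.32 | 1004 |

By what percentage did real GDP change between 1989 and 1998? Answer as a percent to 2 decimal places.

3.97%

Real GDP 1989 = Nominal GDP 1989 = 44.54·762 + 10.71·284 + 2.52·820 + 37.07·878 = 71594.98.
Real GDP 1998 (at 1989 prices) = 44.54·685 + 10.71·440 + 2.52·792 + 37.07·1004 = 74436.42.
Real growth = 74436.42/71594.98 − 1 = 0.0397.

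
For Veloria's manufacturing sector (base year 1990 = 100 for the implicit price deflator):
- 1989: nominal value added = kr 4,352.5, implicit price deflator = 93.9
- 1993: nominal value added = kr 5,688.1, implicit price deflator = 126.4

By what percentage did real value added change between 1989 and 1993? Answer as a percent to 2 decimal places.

-2.92%

Deflate each year: 1989 → 4352.5/0.939 = 4635.25; 1993 → 5688.1/1.264 = 4500.08.
So real value added changed by 4500.08/4635.25 − 1 = -0.0292, i.e. -2.92%.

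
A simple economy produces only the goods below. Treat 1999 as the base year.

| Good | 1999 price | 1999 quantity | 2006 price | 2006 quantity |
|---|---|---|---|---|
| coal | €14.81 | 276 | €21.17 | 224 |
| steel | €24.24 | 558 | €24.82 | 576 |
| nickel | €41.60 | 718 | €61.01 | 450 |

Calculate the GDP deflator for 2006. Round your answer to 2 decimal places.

129.15

Nominal GDP 2006 = 21.17·224 + 24.82·576 + 61.01·450 = 46492.90.
Real GDP 2006 (at 1999 prices) = 14.81·224 + 24.24·576 + 41.60·450 = 35999.68.
Deflator = Nominal/Real × 100 = 46492.90/35999.68 × 100 = 129.148.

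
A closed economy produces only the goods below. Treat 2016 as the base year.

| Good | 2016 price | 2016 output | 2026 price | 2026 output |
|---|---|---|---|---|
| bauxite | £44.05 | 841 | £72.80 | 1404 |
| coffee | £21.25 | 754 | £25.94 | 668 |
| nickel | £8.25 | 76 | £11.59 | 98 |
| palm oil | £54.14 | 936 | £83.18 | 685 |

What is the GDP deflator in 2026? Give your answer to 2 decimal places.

Nominal GDP 2026 = 72.80·1404 + 25.94·668 + 11.59·98 + 83.18·685 = 177653.24.
Real GDP 2026 (at 2016 prices) = 44.05·1404 + 21.25·668 + 8.25·98 + 54.14·685 = 113935.60.
Deflator = Nominal/Real × 100 = 177653.24/113935.60 × 100 = 155.924.

155.92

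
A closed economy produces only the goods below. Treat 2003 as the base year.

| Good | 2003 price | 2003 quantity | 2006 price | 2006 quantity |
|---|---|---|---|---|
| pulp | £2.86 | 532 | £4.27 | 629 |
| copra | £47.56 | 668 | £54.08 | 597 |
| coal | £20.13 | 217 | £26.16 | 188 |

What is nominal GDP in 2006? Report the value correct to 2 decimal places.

Nominal GDP 2006 = Σ (p_2006 × q_2006) = 4.27·629 + 54.08·597 + 26.16·188 = 39889.67.

£39889.67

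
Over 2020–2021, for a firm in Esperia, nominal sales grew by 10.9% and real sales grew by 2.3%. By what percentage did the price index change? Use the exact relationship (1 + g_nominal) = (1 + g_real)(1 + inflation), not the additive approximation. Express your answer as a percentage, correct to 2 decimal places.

8.41%

(1 + g_nom) = (1 + g_real)(1 + π), so π = 1.1090 / 1.0230 − 1 = 0.08407.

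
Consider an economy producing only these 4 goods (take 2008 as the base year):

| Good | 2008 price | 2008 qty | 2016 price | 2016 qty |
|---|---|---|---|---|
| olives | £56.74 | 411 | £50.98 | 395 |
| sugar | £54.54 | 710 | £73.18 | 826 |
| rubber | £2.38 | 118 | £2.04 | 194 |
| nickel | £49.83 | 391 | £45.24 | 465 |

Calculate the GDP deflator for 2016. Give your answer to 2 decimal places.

111.99

Nominal GDP 2016 = 50.98·395 + 73.18·826 + 2.04·194 + 45.24·465 = 102016.14.
Real GDP 2016 (at 2008 prices) = 56.74·395 + 54.54·826 + 2.38·194 + 49.83·465 = 91095.01.
Deflator = Nominal/Real × 100 = 102016.14/91095.01 × 100 = 111.989.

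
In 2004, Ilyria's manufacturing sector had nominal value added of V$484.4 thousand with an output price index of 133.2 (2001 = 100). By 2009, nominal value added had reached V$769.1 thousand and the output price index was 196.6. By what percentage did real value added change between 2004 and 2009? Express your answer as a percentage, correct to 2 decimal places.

7.57%

Deflate each year: 2004 → 484.4/1.332 = 363.66; 2009 → 769.1/1.966 = 391.20.
So real value added changed by 391.20/363.66 − 1 = 0.0757, i.e. 7.57%.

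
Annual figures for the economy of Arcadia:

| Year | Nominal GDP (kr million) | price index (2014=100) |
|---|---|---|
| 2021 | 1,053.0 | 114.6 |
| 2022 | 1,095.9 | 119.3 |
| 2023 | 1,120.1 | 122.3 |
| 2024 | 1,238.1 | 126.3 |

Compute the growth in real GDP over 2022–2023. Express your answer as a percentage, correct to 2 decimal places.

Real GDP 2022 = 1095.9/1.193 = 918.61.
Real GDP 2023 = 1120.1/1.223 = 915.86.
Change = 915.86/918.61 − 1 = -0.0030.

-0.30%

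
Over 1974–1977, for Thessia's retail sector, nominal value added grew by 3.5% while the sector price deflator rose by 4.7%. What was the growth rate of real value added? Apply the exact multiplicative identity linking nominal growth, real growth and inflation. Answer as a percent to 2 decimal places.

(1 + g_nom) = (1 + g_real)(1 + π), so g_real = 1.0350 / 1.0470 − 1 = -0.01146.

-1.15%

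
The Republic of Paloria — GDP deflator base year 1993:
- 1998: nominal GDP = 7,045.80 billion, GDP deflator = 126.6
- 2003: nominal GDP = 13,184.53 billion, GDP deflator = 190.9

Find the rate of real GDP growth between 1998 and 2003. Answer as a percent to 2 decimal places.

24.10%

Deflate each year: 1998 → 7045.80/1.266 = 5565.40; 2003 → 13184.53/1.909 = 6906.51.
So real GDP changed by 6906.51/5565.40 − 1 = 0.2410, i.e. 24.10%.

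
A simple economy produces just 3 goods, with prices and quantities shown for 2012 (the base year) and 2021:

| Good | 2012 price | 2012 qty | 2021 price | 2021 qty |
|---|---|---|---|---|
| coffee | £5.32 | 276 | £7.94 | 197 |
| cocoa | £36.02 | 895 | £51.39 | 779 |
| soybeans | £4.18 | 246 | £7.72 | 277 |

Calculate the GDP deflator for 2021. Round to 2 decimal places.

Nominal GDP 2021 = 7.94·197 + 51.39·779 + 7.72·277 = 43735.43.
Real GDP 2021 (at 2012 prices) = 5.32·197 + 36.02·779 + 4.18·277 = 30265.48.
Deflator = Nominal/Real × 100 = 43735.43/30265.48 × 100 = 144.506.

144.51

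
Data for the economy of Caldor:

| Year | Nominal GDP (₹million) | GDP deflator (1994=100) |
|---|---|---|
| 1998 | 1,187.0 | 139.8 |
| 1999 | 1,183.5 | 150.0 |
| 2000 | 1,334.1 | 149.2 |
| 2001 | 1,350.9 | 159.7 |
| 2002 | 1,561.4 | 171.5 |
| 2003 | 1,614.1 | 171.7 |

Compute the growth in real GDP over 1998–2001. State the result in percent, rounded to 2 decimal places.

-0.37%

Real GDP 1998 = 1187.0/1.398 = 849.07.
Real GDP 2001 = 1350.9/1.597 = 845.90.
Change = 845.90/849.07 − 1 = -0.0037.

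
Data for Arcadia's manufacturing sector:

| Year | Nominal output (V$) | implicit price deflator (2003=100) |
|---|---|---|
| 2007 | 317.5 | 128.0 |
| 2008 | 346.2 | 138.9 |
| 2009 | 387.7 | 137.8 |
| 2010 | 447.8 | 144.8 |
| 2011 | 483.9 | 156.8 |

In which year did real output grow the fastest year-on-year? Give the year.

2009

2008: real = 346.2/1.389 = 249.24; growth vs 2007 (248.05) = 0.48%.
2009: real = 387.7/1.378 = 281.35; growth vs 2008 (249.24) = 12.88%.
2010: real = 447.8/1.448 = 309.25; growth vs 2009 (281.35) = 9.92%.
2011: real = 483.9/1.568 = 308.61; growth vs 2010 (309.25) = -0.21%.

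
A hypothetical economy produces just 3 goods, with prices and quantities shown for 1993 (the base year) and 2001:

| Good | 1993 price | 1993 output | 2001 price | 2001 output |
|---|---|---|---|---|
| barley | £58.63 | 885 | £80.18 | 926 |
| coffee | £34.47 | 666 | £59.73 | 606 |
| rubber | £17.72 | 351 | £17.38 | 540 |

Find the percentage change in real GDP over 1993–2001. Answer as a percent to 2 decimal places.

4.55%

Real GDP 1993 = Nominal GDP 1993 = 58.63·885 + 34.47·666 + 17.72·351 = 81064.29.
Real GDP 2001 (at 1993 prices) = 58.63·926 + 34.47·606 + 17.72·540 = 84749.00.
Real growth = 84749.00/81064.29 − 1 = 0.0455.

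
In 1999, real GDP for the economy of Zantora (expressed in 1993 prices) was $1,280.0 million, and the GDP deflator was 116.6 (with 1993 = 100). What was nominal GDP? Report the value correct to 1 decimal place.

Nominal GDP = Real × (GDP deflator/100) = 1280.0 × 1.166 = 1492.48.

$1,492.5 million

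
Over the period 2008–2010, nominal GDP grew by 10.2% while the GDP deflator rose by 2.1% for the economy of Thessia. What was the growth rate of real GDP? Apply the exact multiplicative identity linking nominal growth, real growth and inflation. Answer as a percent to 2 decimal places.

7.93%

(1 + g_nom) = (1 + g_real)(1 + π), so g_real = 1.1020 / 1.0210 − 1 = 0.07933.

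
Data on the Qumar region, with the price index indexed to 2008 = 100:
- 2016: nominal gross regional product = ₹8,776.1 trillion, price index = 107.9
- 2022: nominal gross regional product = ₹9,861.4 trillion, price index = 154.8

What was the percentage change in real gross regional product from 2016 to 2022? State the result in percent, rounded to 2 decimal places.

-21.68%

Deflate each year: 2016 → 8776.1/1.079 = 8133.55; 2022 → 9861.4/1.548 = 6370.41.
So real gross regional product changed by 6370.41/8133.55 − 1 = -0.2168, i.e. -21.68%.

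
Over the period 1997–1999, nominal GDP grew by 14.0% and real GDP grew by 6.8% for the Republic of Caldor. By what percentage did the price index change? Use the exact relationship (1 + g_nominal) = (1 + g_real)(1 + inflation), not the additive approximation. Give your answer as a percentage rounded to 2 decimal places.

(1 + g_nom) = (1 + g_real)(1 + π), so π = 1.1400 / 1.0680 − 1 = 0.06742.

6.74%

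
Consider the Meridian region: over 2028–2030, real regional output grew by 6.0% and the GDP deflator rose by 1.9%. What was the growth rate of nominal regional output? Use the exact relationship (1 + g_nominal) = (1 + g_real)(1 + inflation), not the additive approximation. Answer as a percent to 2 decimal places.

8.01%

(1 + g_nom) = (1 + g_real)(1 + π) = 1.0600 × 1.0190 = 1.08014.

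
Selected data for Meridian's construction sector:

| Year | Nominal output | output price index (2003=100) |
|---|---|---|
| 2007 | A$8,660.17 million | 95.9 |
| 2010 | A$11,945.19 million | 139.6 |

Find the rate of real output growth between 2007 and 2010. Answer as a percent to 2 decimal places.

Deflate each year: 2007 → 8660.17/0.959 = 9030.42; 2010 → 11945.19/1.396 = 8556.73.
So real output changed by 8556.73/9030.42 − 1 = -0.0525, i.e. -5.25%.

-5.25%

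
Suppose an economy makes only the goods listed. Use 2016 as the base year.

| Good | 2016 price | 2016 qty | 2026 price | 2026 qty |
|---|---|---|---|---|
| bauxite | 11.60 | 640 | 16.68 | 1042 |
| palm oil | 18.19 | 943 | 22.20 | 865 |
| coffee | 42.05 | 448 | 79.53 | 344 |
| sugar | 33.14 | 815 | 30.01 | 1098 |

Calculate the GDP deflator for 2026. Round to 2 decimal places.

Nominal GDP 2026 = 16.68·1042 + 22.20·865 + 79.53·344 + 30.01·1098 = 96892.86.
Real GDP 2026 (at 2016 prices) = 11.60·1042 + 18.19·865 + 42.05·344 + 33.14·1098 = 78674.47.
Deflator = Nominal/Real × 100 = 96892.86/78674.47 × 100 = 123.157.

123.16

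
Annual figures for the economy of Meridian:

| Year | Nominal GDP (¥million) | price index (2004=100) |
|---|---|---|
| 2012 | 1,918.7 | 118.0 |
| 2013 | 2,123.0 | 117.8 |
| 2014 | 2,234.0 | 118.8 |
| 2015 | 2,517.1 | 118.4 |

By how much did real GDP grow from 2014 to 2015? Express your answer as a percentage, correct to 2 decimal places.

Real GDP 2014 = 2234.0/1.188 = 1880.47.
Real GDP 2015 = 2517.1/1.184 = 2125.93.
Change = 2125.93/1880.47 − 1 = 0.1305.

13.05%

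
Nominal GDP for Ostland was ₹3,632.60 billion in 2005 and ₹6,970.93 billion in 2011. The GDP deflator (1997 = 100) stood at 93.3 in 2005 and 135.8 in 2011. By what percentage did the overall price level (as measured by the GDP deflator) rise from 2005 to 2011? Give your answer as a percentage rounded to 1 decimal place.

Price-level change = 135.8 / 93.3 − 1 = 0.4555.

45.6%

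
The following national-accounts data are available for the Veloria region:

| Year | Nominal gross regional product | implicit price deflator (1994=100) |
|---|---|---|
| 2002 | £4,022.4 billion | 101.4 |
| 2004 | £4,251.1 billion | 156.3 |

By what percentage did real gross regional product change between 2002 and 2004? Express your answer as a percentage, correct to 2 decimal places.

-31.44%

Real gross regional product 2002 = 4022.4 / 1.014 = 3966.86.
Real gross regional product 2004 = 4251.1 / 1.563 = 2719.83.
Real growth = 2719.83 / 3966.86 − 1 = -0.3144.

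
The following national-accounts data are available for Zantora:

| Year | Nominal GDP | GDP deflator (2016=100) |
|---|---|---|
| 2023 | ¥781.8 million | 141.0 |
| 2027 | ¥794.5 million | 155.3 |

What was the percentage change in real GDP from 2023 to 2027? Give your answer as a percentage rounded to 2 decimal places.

Deflate each year: 2023 → 781.8/1.410 = 554.47; 2027 → 794.5/1.553 = 511.59.
So real GDP changed by 511.59/554.47 − 1 = -0.0773, i.e. -7.73%.

-7.73%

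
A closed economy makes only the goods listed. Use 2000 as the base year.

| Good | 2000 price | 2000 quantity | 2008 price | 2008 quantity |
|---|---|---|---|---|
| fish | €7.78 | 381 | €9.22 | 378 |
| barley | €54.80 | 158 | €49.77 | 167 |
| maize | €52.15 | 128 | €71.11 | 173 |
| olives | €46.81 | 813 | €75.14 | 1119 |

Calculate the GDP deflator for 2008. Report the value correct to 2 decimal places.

147.19

Nominal GDP 2008 = 9.22·378 + 49.77·167 + 71.11·173 + 75.14·1119 = 108180.44.
Real GDP 2008 (at 2000 prices) = 7.78·378 + 54.80·167 + 52.15·173 + 46.81·1119 = 73494.78.
Deflator = Nominal/Real × 100 = 108180.44/73494.78 × 100 = 147.195.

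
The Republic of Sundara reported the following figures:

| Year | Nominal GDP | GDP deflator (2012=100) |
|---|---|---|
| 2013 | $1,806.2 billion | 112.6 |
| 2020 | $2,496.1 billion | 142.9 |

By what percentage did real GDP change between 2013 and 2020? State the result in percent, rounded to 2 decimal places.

Real GDP 2013 = 1806.2 / 1.126 = 1604.09.
Real GDP 2020 = 2496.1 / 1.429 = 1746.75.
Real growth = 1746.75 / 1604.09 − 1 = 0.0889.

8.89%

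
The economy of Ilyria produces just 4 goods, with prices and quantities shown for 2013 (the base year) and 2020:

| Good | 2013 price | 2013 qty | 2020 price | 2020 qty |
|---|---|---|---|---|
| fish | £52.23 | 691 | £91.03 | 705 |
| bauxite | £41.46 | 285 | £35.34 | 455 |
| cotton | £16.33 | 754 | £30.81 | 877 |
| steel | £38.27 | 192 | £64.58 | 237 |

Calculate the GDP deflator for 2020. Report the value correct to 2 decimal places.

155.01

Nominal GDP 2020 = 91.03·705 + 35.34·455 + 30.81·877 + 64.58·237 = 122581.68.
Real GDP 2020 (at 2013 prices) = 52.23·705 + 41.46·455 + 16.33·877 + 38.27·237 = 79077.85.
Deflator = Nominal/Real × 100 = 122581.68/79077.85 × 100 = 155.014.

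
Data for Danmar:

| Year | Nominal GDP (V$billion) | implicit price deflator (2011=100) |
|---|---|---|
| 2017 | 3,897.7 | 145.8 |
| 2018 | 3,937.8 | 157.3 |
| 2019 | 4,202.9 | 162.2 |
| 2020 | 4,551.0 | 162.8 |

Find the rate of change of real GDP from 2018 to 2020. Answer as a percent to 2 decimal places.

Real GDP 2018 = 3937.8/1.573 = 2503.37.
Real GDP 2020 = 4551.0/1.628 = 2795.45.
Change = 2795.45/2503.37 − 1 = 0.1167.

11.67%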